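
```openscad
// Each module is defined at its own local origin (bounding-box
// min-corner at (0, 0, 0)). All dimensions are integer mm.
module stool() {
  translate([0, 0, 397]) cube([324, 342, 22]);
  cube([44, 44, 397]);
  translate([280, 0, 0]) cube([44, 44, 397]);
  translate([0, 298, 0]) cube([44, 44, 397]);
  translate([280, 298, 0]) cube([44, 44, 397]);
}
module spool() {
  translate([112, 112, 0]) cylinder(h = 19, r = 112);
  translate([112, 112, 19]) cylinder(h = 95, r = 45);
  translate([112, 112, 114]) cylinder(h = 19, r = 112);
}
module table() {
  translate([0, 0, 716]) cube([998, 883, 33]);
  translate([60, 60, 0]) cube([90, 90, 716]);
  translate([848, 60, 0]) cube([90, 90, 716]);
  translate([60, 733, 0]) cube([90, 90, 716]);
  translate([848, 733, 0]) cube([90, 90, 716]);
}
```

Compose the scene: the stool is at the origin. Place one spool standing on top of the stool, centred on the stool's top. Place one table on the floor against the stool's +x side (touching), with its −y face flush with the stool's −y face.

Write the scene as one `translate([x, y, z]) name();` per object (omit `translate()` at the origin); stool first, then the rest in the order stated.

stool();
translate([50, 59, 419]) spool();
translate([324, 0, 0]) table();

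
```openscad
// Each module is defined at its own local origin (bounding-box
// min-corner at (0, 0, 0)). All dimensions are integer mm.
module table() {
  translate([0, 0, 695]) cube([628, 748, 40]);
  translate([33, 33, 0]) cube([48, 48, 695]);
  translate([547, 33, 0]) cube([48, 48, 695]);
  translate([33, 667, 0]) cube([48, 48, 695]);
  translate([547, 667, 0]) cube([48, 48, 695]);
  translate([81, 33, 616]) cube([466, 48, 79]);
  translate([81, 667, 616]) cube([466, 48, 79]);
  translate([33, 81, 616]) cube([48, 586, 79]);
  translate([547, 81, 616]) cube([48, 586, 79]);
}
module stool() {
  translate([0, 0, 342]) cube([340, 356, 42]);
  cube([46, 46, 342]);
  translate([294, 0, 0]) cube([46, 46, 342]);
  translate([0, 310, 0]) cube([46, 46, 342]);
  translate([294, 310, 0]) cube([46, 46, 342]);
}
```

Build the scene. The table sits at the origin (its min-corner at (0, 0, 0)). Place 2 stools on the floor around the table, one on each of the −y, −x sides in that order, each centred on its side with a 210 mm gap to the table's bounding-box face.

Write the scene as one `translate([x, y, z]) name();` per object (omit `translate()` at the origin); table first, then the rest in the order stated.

table();
translate([144, -566, 0]) stool();
translate([-550, 196, 0]) stool();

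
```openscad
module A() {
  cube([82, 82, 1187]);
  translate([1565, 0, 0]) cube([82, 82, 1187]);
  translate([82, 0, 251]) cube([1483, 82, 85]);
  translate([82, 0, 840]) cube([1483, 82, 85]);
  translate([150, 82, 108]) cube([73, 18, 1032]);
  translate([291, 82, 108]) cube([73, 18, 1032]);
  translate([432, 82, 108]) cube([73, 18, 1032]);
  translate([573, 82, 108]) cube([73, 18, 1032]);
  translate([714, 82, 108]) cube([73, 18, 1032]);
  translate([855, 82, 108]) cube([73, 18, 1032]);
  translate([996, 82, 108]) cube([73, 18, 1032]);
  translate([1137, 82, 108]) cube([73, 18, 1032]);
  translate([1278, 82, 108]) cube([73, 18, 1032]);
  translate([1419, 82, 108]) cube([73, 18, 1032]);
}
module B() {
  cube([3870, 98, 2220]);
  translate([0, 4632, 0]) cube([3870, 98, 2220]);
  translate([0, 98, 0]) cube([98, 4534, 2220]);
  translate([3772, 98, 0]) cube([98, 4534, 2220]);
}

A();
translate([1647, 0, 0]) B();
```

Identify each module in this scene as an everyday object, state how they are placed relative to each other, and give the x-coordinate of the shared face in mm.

A is a fence section. B is a house frame. The house frame is against the fence section's +x side, with their −y faces flush. The x-coordinate of the shared face is 1647 mm.

The fence section's +x face and the house frame's −x face are both at x = 1647 mm.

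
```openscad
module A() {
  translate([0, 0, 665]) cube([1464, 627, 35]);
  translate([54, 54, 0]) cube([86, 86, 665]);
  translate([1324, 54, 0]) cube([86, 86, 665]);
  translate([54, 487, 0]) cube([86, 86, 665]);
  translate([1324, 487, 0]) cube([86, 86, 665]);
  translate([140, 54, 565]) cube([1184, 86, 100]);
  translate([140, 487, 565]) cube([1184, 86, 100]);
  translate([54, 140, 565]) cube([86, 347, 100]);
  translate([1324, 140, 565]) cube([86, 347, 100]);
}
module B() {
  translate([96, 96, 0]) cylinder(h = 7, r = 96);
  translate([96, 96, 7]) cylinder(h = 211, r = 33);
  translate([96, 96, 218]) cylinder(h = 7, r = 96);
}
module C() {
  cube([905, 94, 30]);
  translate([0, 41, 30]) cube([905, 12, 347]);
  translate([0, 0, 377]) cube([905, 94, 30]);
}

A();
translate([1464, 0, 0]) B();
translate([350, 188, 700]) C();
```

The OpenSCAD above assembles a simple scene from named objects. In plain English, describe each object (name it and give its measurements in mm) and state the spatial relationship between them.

A is a table: top 1464 mm (x) × 627 mm (y), 35 mm thick, upper face at z = 700 mm, on four 86×86 mm square legs, each inset 54 mm from the nearest pair of top edges, running from z = 0 to the bottom of the top. Four apron rails, 86 mm thick and 100 mm tall, run between adjacent legs with their top edges flush with the underside of the top and their outer faces flush with the legs' outer faces.

B is a spool: two coaxial disc flanges of radius 96 mm and thickness 7 mm, joined by a core cylinder of radius 33 mm and height 211 mm. The lower flange rests on z = 0 and the three cylinders share a vertical axis.

C is an I-beam lying along x, 905 mm long. Overall section height 407 mm. Two flanges 94 mm wide (y) and 30 mm thick, one on the floor and one at the top; a web 12 mm thick runs between them, centred on the flange width.

The spool is against the table's +x side, with their −y faces flush. The I-beam is on top of the table.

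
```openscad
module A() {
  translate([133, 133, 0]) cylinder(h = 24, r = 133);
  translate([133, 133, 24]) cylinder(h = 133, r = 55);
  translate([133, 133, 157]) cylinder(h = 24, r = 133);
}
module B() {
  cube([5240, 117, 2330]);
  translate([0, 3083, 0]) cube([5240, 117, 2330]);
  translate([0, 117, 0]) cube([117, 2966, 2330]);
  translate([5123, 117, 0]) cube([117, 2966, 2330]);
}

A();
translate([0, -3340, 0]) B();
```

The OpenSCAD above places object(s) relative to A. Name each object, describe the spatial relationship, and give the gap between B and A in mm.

The house frame's nearest face is 140 mm from the spool's −y face.

A is a spool. B is a house frame. The house frame is on the floor beside the spool on its −y side. The gap between the house frame and the spool is 140 mm.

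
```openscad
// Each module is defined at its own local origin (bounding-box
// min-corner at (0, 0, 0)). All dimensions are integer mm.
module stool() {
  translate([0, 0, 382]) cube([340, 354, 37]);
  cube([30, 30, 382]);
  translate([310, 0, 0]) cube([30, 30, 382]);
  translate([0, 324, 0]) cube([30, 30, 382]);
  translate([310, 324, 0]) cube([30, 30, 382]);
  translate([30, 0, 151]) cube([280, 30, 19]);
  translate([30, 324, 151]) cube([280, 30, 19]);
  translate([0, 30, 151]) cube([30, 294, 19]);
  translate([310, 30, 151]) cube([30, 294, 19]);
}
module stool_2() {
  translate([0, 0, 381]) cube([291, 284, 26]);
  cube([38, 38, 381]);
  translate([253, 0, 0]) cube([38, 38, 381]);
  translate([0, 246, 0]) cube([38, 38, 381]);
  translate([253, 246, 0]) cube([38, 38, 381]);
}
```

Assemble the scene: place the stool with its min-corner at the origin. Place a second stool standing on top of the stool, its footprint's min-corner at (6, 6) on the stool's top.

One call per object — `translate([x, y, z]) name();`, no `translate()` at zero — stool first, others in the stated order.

stool();
translate([6, 6, 419]) stool_2();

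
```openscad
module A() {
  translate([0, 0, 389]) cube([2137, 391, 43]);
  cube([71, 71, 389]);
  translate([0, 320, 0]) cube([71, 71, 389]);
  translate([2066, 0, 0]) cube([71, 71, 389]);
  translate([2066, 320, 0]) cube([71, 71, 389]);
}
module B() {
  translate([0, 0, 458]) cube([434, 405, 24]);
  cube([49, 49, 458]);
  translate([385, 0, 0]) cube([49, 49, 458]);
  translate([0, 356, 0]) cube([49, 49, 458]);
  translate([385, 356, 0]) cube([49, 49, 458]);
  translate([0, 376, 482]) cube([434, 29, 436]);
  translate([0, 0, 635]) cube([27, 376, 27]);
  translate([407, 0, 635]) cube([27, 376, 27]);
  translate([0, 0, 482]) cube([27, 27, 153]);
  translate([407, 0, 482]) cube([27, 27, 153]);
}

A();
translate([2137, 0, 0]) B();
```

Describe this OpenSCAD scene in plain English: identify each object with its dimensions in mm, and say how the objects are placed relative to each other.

A is a long wooden bench with a 2137 mm (x) × 391 mm (y) seat, 43 mm thick, its top surface 432 mm above the floor. Four 71 mm square legs at the seat corners, flush with the edges, run from z = 0 to the seat underside.

B is a chair: 434×405 mm seat, 24 mm thick, top at z = 482 mm, on four 49 mm square corner legs flush with the seat edges. A 29 mm thick backrest slab spans the full seat width, extending 436 mm above the seat top, its back face flush with the seat's +y edge. Two armrests of 27×27 mm section run along each side from the seat's front edge to the front of the backrest, top faces 180 mm above the seat top and outer faces flush with the seat's x-edges; a 27×27 mm post under the front of each armrest stands on the seat at the front corner.

The chair is against the bench's +x side, with their −y faces flush.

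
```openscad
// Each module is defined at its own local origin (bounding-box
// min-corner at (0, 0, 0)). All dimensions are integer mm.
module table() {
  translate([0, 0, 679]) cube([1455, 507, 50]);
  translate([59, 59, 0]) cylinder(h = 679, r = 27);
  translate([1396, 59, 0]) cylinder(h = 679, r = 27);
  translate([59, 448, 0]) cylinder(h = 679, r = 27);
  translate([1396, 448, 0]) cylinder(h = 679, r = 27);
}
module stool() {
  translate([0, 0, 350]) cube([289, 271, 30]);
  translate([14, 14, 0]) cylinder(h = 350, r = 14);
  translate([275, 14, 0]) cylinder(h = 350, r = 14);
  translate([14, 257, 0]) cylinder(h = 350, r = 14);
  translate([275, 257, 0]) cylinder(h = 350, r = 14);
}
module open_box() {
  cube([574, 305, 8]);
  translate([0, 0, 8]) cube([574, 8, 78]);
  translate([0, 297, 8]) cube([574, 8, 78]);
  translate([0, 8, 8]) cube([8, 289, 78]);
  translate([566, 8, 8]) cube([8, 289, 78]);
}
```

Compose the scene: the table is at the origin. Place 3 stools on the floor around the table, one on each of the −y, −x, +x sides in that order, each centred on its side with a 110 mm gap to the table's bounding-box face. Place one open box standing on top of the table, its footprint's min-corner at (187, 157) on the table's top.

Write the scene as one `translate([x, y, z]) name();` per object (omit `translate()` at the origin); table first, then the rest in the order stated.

table();
translate([583, -381, 0]) stool();
translate([-399, 118, 0]) stool();
translate([1565, 118, 0]) stool();
translate([187, 157, 729]) open_box();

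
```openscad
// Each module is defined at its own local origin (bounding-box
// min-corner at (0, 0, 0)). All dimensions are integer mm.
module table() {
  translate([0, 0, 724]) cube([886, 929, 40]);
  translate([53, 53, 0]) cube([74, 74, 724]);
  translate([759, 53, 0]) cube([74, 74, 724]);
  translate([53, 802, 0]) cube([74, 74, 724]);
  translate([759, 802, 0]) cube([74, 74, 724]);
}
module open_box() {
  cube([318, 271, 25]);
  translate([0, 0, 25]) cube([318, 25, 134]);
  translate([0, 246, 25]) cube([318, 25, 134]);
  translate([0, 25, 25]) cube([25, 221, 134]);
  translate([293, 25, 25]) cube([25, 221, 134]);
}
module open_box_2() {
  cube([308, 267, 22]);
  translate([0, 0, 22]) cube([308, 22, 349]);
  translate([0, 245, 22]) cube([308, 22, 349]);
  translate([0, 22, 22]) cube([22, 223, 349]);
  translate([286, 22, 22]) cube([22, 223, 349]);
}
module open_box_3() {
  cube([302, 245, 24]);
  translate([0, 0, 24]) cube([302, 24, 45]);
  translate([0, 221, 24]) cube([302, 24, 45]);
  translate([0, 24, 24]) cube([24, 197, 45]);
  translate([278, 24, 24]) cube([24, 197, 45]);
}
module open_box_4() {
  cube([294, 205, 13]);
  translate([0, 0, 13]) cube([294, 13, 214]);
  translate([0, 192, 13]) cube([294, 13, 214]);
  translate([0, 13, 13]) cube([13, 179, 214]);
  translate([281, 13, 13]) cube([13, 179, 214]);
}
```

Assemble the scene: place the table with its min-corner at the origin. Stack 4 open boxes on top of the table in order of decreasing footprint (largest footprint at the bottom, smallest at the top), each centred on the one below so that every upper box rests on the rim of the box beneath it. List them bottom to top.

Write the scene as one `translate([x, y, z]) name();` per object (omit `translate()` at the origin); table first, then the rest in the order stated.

table();
translate([284, 329, 764]) open_box();
translate([289, 331, 923]) open_box_2();
translate([292, 342, 1294]) open_box_3();
translate([296, 362, 1363]) open_box_4();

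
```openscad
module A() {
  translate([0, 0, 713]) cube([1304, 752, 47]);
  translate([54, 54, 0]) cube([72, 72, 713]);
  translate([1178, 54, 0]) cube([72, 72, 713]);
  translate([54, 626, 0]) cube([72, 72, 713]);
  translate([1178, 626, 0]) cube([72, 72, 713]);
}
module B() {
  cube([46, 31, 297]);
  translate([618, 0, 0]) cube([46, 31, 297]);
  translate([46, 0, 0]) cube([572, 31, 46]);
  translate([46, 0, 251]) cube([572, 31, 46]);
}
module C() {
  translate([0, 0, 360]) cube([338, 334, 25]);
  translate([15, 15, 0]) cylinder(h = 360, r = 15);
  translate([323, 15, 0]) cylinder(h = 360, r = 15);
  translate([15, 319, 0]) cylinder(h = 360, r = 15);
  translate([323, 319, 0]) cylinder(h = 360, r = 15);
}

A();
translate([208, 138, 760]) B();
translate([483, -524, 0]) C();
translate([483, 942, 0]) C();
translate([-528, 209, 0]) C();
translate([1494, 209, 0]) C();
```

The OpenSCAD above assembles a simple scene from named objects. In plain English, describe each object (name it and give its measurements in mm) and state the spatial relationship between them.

A is a table: top 1304 mm (x) × 752 mm (y), 47 mm thick, upper face at z = 760 mm, on four 72×72 mm square legs, each inset 54 mm from the nearest pair of top edges, running from z = 0 to the bottom of the top.

B is a picture frame with a 572×205 mm rectangular opening (x by z) and a uniform 46 mm border on every side. Frame depth is 31 mm along y. It is built from two vertical stiles running the full outside height and two horizontal rails spanning the gap between the stiles.

C is a four-legged stool. The seat is 338×334 mm, 25 mm thick, top at z = 385 mm. It stands on four round legs, each 30 mm in diameter, from z = 0 to the seat underside, each leg's axis is inset half a diameter from the nearest pair of seat edges (so the leg's bounding box is flush with the corner).

The picture frame is on top of the table. Four stools sit around the table at the −y, +y, −x, +x sides.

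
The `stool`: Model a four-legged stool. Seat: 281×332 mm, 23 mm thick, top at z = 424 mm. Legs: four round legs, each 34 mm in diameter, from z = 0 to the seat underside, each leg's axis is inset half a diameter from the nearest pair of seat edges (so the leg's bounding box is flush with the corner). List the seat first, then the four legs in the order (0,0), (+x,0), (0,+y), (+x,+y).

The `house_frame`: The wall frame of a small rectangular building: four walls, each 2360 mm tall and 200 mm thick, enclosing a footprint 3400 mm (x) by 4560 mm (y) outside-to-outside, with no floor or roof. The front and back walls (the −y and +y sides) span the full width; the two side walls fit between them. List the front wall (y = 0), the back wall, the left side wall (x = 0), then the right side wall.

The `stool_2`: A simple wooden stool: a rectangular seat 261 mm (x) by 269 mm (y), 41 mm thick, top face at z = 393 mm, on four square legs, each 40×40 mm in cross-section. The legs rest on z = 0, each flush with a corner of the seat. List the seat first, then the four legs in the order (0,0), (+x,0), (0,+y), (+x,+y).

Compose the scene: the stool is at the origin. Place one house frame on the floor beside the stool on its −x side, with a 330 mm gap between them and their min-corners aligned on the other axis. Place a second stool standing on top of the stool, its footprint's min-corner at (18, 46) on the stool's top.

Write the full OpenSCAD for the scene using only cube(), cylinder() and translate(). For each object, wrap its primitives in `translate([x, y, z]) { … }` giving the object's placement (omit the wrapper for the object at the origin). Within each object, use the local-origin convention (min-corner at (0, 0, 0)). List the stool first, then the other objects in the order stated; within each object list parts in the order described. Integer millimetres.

translate([0, 0, 401]) cube([281, 332, 23]);
translate([17, 17, 0]) cylinder(h = 401, r = 17);
translate([264, 17, 0]) cylinder(h = 401, r = 17);
translate([17, 315, 0]) cylinder(h = 401, r = 17);
translate([264, 315, 0]) cylinder(h = 401, r = 17);
translate([-3730, 0, 0]) {
  cube([3400, 200, 2360]);
  translate([0, 4360, 0]) cube([3400, 200, 2360]);
  translate([0, 200, 0]) cube([200, 4160, 2360]);
  translate([3200, 200, 0]) cube([200, 4160, 2360]);
}
translate([18, 46, 424]) {
  translate([0, 0, 352]) cube([261, 269, 41]);
  cube([40, 40, 352]);
  translate([221, 0, 0]) cube([40, 40, 352]);
  translate([0, 229, 0]) cube([40, 40, 352]);
  translate([221, 229, 0]) cube([40, 40, 352]);
}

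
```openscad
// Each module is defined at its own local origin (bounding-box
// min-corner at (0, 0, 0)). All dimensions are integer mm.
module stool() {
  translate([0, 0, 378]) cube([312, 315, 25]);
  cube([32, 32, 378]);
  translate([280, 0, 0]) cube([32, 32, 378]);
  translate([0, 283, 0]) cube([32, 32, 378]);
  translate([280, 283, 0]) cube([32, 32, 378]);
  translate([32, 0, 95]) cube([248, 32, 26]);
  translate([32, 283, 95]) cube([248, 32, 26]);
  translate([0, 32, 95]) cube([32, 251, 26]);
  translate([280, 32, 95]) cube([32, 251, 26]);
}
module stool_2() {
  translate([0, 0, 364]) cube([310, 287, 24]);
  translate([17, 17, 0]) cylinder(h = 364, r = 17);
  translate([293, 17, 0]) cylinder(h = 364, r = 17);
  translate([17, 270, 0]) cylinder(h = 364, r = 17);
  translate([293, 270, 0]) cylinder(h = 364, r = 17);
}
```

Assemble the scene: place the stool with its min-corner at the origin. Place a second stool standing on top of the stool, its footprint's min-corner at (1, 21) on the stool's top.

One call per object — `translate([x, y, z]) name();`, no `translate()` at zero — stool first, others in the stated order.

stool();
translate([1, 21, 403]) stool_2();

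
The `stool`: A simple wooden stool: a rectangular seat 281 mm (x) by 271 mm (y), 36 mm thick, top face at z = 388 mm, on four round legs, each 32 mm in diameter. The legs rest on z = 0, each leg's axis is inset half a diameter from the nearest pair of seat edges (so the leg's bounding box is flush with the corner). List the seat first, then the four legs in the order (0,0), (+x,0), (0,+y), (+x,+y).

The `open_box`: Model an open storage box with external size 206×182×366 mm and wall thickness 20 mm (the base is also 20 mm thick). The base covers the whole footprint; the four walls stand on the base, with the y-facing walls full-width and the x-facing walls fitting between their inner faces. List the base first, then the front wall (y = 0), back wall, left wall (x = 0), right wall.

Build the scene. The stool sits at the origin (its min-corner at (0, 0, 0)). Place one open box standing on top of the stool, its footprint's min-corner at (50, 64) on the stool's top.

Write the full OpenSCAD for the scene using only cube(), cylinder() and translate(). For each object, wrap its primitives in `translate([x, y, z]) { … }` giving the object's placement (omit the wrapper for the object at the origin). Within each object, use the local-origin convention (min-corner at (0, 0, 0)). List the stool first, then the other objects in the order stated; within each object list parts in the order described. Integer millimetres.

translate([0, 0, 352]) cube([281, 271, 36]);
translate([16, 16, 0]) cylinder(h = 352, r = 16);
translate([265, 16, 0]) cylinder(h = 352, r = 16);
translate([16, 255, 0]) cylinder(h = 352, r = 16);
translate([265, 255, 0]) cylinder(h = 352, r = 16);
translate([50, 64, 388]) {
  cube([206, 182, 20]);
  translate([0, 0, 20]) cube([206, 20, 346]);
  translate([0, 162, 20]) cube([206, 20, 346]);
  translate([0, 20, 20]) cube([20, 142, 346]);
  translate([186, 20, 20]) cube([20, 142, 346]);
}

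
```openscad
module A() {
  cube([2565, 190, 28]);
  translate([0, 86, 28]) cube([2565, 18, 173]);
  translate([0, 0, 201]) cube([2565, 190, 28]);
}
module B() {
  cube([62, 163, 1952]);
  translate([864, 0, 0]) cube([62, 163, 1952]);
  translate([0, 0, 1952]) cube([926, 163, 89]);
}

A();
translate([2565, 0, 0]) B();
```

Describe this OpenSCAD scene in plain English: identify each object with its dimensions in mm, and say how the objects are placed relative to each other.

A is an I-beam lying along x, 2565 mm long. Overall section height 229 mm. Two flanges 190 mm wide (y) and 28 mm thick, one on the floor and one at the top; a web 18 mm thick runs between them, centred on the flange width.

B is a rectangular door frame: two vertical jambs of 62×163 mm section, 1952 mm tall, with a clear opening 802 mm wide between their inner faces. A header 89 mm tall and 163 mm deep lies on top of the jambs and spans the full outside width.

The door frame is against the I-beam's +x side, with their −y faces flush.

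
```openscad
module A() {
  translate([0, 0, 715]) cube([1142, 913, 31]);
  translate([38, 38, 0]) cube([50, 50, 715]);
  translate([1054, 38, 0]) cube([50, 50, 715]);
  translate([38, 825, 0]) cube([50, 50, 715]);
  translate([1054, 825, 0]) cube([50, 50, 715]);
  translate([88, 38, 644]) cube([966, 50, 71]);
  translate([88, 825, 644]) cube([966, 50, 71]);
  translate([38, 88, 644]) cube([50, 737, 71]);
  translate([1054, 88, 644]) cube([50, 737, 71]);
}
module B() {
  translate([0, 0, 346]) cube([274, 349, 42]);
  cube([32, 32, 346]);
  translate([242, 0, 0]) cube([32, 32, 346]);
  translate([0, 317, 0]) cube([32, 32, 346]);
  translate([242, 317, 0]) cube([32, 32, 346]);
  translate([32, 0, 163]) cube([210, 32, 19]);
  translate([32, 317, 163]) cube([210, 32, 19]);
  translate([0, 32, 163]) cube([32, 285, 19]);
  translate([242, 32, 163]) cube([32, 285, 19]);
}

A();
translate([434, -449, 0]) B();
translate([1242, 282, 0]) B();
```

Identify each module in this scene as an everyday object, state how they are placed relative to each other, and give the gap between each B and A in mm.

A is a table. B is a stool. Two stools sit around the table at the −y, +x sides. The gap between each stool and the table is 100 mm.

Each stool's nearest face is 100 mm from the table's bounding box.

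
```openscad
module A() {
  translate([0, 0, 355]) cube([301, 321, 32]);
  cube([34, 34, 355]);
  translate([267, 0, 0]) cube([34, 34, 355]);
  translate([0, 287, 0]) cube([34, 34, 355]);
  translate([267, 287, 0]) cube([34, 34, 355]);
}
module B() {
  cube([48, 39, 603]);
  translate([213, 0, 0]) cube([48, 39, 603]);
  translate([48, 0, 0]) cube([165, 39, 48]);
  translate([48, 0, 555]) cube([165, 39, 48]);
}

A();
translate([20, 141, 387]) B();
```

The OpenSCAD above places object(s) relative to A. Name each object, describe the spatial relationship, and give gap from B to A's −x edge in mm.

The picture frame's min-x is at 20; the stool's min-x is 0; gap = 20 mm.

A is a stool. B is a picture frame. The picture frame is on top of the stool, centred. The gap from the picture frame to the stool's −x edge is 20 mm.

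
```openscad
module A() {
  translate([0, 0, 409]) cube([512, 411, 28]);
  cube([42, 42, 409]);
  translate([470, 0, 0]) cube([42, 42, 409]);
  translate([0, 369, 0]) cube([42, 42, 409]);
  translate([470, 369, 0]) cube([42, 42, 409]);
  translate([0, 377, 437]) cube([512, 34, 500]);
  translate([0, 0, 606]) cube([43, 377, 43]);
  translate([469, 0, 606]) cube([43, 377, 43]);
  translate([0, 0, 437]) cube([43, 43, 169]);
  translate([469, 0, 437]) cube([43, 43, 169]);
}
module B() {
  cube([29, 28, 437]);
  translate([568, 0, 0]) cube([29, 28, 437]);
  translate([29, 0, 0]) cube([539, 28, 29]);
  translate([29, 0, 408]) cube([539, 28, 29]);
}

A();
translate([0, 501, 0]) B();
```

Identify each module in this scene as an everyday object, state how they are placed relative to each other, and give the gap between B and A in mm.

A is a chair. B is a picture frame. The picture frame is on the floor beside the chair on its +y side. The gap between the picture frame and the chair is 90 mm.

The picture frame's nearest face is 90 mm from the chair's +y face.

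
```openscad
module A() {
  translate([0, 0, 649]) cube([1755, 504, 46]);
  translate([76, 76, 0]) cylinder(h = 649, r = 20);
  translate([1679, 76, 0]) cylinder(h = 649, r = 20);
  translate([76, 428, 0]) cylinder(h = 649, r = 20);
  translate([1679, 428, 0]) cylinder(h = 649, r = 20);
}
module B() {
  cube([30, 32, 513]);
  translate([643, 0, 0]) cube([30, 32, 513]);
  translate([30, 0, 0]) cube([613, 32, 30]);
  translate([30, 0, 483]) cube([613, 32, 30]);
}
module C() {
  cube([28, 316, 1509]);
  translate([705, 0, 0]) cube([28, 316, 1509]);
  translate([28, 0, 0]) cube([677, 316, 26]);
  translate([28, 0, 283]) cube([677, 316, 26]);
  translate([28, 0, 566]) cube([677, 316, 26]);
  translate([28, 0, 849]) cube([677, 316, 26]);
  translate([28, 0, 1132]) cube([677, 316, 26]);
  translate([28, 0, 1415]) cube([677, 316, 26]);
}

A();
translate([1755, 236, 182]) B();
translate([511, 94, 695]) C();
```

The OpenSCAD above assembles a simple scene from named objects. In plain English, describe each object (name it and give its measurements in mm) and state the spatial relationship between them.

A is a rectangular dining table. The top is 1755×504×46 mm with its upper surface at z = 695 mm. It stands on four round legs of 40 mm diameter, each leg's bounding box inset 56 mm from the nearest pair of top edges, running from the floor to the underside of the top.

B is a picture frame with a 613×453 mm rectangular opening (x by z) and a uniform 30 mm border on every side. Frame depth is 32 mm along y. It is built from two vertical stiles running the full outside height and two horizontal rails spanning the gap between the stiles.

C is an open bookshelf. Two side panels, each 28 mm thick, 316 mm deep and 1509 mm tall, stand 733 mm apart (outside-to-outside). Between them sit 6 shelves, each 26 mm thick and 316 mm deep, spanning the full gap between the sides. The bottom shelf rests on the floor (its underside at z = 0) and the clear gap between one shelf's top and the next shelf's underside is 257 mm.

The picture frame is beside the table with their tops flush at z = 695. The bookshelf is on top of the table, centred.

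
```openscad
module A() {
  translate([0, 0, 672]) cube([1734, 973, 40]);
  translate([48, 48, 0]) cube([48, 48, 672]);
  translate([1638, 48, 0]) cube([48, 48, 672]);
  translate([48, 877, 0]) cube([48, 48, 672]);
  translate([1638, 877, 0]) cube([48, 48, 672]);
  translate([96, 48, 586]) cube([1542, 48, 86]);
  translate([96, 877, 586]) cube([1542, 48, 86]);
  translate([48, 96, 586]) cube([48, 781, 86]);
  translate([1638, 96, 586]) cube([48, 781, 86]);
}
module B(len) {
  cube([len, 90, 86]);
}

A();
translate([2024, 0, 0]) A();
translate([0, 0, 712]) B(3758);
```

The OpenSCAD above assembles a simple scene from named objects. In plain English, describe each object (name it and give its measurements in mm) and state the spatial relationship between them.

A is a table: top 1734 mm (x) × 973 mm (y), 40 mm thick, upper face at z = 712 mm, on four 48×48 mm square legs, each inset 48 mm from the nearest pair of top edges, running from z = 0 to the bottom of the top. Four apron rails, 48 mm thick and 86 mm tall, run between adjacent legs with their top edges flush with the underside of the top and their outer faces flush with the legs' outer faces.

B is a rectangular beam 3758 mm long (x), 90 mm deep (y), 86 mm thick (z).

The beam spans the tops of two tables placed 290 mm apart, resting at z = 712 mm.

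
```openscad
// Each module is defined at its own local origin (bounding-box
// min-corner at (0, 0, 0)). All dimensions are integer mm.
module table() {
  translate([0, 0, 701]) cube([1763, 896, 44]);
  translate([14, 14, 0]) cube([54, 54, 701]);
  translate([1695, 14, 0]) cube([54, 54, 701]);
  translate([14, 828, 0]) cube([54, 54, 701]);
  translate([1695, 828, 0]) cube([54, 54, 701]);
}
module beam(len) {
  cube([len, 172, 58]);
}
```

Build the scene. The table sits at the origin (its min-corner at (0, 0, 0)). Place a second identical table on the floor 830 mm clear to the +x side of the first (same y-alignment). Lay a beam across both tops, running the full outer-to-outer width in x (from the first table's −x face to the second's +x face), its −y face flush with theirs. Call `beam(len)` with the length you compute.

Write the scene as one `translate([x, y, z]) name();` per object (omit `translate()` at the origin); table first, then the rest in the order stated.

table();
translate([2593, 0, 0]) table();
translate([0, 0, 745]) beam(4356);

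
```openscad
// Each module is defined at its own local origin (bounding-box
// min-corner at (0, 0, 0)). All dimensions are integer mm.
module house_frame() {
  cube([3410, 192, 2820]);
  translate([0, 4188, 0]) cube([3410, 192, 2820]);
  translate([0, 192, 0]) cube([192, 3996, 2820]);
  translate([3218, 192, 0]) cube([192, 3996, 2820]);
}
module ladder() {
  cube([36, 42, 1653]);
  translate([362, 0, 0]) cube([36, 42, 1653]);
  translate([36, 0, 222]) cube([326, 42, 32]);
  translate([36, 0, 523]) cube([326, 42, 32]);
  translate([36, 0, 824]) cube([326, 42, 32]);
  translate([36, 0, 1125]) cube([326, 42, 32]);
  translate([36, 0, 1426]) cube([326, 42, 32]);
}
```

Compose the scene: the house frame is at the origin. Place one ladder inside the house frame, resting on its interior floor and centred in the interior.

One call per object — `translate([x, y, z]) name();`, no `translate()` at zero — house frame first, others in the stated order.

house_frame();
translate([1506, 2169, 0]) ladder();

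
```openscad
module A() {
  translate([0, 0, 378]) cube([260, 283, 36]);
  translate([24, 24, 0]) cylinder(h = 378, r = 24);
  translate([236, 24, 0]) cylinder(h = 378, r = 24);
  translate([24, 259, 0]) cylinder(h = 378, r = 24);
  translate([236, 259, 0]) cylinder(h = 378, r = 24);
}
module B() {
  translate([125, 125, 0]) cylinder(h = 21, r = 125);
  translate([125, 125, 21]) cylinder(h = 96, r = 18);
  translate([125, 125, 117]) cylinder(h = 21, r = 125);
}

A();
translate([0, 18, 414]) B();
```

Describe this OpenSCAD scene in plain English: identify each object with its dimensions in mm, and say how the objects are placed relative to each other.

A is a four-legged stool. The seat is a 260×283×36 mm slab whose top surface is at z = 414 mm; four round legs, each 48 mm in diameter, run from the floor (z = 0) to the underside of the seat, each leg's axis is inset half a diameter from the nearest pair of seat edges (so the leg's bounding box is flush with the corner).

B is a spool: two coaxial disc flanges of radius 125 mm and thickness 21 mm, joined by a core cylinder of radius 18 mm and height 96 mm. The lower flange rests on z = 0 and the three cylinders share a vertical axis.

The spool is on top of the stool.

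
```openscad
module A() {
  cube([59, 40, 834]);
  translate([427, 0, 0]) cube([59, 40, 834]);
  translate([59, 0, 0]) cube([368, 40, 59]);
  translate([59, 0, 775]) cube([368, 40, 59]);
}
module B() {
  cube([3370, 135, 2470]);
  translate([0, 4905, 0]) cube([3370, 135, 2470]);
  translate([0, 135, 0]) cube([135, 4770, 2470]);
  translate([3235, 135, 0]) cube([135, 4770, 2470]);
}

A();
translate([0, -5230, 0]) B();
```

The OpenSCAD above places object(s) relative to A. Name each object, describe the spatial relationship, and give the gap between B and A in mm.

The house frame's nearest face is 190 mm from the picture frame's −y face.

A is a picture frame. B is a house frame. The house frame is on the floor beside the picture frame on its −y side. The gap between the house frame and the picture frame is 190 mm.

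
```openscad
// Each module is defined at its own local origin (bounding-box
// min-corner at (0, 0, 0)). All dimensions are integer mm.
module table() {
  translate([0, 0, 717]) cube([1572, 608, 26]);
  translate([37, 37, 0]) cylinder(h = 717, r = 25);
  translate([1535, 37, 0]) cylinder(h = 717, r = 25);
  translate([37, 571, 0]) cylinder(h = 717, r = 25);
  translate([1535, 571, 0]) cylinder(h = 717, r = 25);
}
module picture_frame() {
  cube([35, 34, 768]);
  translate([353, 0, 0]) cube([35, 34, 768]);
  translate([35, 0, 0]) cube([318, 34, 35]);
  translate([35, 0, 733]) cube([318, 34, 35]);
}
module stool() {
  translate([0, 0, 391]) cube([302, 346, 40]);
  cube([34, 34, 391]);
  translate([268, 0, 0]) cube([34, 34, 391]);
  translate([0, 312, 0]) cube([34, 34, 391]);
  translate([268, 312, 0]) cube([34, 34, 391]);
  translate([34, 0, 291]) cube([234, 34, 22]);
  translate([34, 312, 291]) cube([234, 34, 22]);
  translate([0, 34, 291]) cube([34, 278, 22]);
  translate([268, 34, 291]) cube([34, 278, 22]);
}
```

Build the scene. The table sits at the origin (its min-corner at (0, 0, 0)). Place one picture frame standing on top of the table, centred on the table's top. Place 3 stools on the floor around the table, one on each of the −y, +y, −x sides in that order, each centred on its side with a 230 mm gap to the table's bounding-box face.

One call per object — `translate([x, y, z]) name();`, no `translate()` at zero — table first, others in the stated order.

table();
translate([592, 287, 743]) picture_frame();
translate([635, -576, 0]) stool();
translate([635, 838, 0]) stool();
translate([-532, 131, 0]) stool();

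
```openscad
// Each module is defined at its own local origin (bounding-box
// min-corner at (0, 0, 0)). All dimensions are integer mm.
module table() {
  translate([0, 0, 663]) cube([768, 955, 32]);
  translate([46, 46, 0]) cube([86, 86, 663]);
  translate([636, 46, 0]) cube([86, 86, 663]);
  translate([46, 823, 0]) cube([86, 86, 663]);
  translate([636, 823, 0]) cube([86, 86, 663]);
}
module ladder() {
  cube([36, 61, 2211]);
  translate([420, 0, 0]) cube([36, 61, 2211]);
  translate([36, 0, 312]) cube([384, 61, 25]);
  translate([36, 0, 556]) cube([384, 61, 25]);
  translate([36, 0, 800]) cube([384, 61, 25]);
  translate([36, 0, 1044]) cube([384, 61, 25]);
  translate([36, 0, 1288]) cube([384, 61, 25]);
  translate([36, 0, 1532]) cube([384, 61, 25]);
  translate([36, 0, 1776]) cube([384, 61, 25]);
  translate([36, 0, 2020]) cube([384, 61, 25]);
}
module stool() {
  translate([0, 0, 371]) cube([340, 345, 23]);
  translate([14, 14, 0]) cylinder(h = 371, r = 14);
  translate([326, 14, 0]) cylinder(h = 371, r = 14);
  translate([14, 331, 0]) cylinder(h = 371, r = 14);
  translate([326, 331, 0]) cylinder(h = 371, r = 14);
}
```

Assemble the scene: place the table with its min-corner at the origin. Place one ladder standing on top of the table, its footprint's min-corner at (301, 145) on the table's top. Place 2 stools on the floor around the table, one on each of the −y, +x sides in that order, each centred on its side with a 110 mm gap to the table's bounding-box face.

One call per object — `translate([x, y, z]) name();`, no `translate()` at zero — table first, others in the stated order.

table();
translate([301, 145, 695]) ladder();
translate([214, -455, 0]) stool();
translate([878, 305, 0]) stool();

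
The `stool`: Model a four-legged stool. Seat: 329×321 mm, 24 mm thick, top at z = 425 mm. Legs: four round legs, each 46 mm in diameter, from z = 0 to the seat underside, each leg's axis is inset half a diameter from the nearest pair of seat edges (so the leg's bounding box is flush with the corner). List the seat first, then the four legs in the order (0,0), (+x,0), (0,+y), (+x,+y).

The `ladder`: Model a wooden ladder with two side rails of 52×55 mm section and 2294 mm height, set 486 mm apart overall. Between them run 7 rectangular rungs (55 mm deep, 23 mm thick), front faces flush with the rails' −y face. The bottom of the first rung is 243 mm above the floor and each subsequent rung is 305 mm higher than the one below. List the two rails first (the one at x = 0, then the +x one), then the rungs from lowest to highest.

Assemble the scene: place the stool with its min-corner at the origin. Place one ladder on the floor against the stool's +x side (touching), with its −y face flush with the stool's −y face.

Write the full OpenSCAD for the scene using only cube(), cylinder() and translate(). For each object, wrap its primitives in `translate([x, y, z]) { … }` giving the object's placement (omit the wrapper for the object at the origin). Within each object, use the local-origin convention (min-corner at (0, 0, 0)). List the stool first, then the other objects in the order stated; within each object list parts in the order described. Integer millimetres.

translate([0, 0, 401]) cube([329, 321, 24]);
translate([23, 23, 0]) cylinder(h = 401, r = 23);
translate([306, 23, 0]) cylinder(h = 401, r = 23);
translate([23, 298, 0]) cylinder(h = 401, r = 23);
translate([306, 298, 0]) cylinder(h = 401, r = 23);
translate([329, 0, 0]) {
  cube([52, 55, 2294]);
  translate([434, 0, 0]) cube([52, 55, 2294]);
  translate([52, 0, 243]) cube([382, 55, 23]);
  translate([52, 0, 548]) cube([382, 55, 23]);
  translate([52, 0, 853]) cube([382, 55, 23]);
  translate([52, 0, 1158]) cube([382, 55, 23]);
  translate([52, 0, 1463]) cube([382, 55, 23]);
  translate([52, 0, 1768]) cube([382, 55, 23]);
  translate([52, 0, 2073]) cube([382, 55, 23]);
}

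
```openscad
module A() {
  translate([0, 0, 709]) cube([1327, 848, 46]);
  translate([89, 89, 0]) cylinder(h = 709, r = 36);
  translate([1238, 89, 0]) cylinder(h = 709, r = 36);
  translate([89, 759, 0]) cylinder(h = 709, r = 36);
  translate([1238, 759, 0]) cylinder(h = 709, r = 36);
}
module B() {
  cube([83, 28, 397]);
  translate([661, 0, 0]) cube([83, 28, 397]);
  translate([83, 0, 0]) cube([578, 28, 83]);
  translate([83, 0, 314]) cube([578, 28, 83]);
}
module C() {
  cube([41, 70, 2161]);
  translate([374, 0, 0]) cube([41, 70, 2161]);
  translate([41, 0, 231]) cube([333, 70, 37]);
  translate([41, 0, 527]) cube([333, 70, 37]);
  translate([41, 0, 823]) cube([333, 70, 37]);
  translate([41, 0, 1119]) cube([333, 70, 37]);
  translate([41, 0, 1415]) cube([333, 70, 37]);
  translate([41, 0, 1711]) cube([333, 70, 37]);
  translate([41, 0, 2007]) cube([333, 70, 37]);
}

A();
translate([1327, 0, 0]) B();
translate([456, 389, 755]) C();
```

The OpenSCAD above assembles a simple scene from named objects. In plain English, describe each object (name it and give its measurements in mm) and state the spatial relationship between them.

A is a table with a 1327×848 mm rectangular top, 46 mm thick, top surface at z = 755 mm, supported by four round legs of 72 mm diameter, each leg's bounding box inset 53 mm from the nearest pair of top edges, running from the floor.

B is a picture frame with a 578×231 mm rectangular opening (x by z) and a uniform 83 mm border on every side. Frame depth is 28 mm along y. It is built from two vertical stiles running the full outside height and two horizontal rails spanning the gap between the stiles.

C is a straight ladder. Two 41×70 mm vertical rails, 2161 mm tall, stand 415 mm apart (outside-to-outside) with their front faces coplanar on the −y side. 7 rungs, each 70 mm deep and 37 mm tall, span between the inner faces of the rails, front faces flush with the rails. The lowest rung's underside is at z = 231 mm and rungs are spaced 296 mm apart (underside to underside).

The picture frame is against the table's +x side, with their −y faces flush. The ladder is on top of the table, centred.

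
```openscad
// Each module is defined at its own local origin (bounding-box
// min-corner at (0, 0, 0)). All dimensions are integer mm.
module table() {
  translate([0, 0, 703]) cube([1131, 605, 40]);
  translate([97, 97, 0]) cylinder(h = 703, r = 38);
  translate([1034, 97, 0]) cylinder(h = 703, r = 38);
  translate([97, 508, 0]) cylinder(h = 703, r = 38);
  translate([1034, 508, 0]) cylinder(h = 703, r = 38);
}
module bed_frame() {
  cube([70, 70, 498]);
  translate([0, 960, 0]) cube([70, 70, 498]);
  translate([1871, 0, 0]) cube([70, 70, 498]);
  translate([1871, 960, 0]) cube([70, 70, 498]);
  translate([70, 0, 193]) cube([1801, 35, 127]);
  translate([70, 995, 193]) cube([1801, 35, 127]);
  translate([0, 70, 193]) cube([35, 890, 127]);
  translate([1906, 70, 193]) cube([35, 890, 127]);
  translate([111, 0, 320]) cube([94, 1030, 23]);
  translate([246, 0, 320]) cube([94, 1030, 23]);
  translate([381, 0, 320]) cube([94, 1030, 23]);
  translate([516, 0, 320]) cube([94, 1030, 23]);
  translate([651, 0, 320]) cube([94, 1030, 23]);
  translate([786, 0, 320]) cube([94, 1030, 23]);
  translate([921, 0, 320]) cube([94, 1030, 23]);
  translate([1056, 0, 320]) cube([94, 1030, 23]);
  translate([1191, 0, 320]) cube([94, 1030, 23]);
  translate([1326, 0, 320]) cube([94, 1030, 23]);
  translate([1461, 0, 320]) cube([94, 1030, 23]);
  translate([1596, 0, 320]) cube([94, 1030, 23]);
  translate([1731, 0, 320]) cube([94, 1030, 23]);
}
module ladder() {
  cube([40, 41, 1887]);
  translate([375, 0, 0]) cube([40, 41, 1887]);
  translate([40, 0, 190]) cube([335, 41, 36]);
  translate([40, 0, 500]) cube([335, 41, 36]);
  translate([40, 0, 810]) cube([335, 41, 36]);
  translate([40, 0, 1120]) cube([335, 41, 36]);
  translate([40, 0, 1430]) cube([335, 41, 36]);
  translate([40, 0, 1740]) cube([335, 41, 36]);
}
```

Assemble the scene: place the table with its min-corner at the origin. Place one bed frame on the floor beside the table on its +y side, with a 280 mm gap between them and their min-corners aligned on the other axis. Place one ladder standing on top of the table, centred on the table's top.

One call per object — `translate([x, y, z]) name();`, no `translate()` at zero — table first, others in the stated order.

table();
translate([0, 885, 0]) bed_frame();
translate([358, 282, 743]) ladder();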